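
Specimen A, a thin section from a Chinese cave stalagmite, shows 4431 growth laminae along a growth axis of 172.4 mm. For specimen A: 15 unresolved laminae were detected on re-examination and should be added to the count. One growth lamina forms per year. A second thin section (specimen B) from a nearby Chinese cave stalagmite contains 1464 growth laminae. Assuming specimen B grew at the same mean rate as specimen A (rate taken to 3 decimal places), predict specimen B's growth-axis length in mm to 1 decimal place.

57.1 mm

Specimen A: correcting the raw count gives 4431 + 15 = 4446 true growth laminae.
A: Mean rate = 172.4 mm / 4446 years ≈ 0.039 mm per year.
For B, 0.039 mm/year × 1464 years = 57.1 mm.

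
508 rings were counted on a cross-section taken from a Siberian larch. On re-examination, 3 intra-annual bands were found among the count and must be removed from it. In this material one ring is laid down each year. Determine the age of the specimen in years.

505 yr

After corrections the count is 508 − 3 = 505 rings.
One ring per year makes the duration 505 years.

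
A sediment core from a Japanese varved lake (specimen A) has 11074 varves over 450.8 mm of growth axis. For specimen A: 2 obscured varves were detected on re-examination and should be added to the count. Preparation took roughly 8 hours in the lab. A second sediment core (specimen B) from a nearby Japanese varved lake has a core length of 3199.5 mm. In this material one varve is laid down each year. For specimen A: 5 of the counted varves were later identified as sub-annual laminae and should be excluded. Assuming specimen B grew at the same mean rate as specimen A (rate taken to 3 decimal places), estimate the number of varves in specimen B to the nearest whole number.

Specimen A: after corrections the count is 11074 − 5 + 2 = 11071 varves.
A: 450.8 mm over 11071 years gives 450.8 / 11071 ≈ 0.041 mm/year.
B spans 3199.5 / 0.041 = 78036.59 years ≈ 78037 varves.

78037 varves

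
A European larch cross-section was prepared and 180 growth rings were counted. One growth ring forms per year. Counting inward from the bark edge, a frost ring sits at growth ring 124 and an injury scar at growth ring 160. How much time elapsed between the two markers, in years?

36 yr

Separation: 160 − 124 = 36 growth rings.
That is 36 years at one growth ring per year.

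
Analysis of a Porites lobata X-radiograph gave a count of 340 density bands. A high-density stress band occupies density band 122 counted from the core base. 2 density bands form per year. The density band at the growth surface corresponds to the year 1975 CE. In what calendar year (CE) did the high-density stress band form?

1866 CE

Between density band 122 and the growth surface there are 340 − 122 = 218 density bands.
With 2 density bands per year, 218 / 2 = 109 years.
1975 − 109 = 1866 CE.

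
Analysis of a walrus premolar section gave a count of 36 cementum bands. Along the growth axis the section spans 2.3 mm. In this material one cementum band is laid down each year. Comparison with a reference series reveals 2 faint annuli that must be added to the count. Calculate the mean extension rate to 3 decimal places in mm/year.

0.061 mm/year

Correcting the raw count gives 36 + 2 = 38 true cementum bands.
Extension rate ≈ 2.3 / 38 = 0.061 mm/year.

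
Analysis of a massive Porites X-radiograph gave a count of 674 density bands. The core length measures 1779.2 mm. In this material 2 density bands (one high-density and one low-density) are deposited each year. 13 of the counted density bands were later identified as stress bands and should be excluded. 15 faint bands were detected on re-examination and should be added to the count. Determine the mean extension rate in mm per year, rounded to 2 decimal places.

Correcting the raw count gives 674 − 13 + 15 = 676 true density bands.
With 2 density bands per year, 676 / 2 = 338 years.
Extension rate ≈ 1779.2 / 338 = 5.26 mm per year.

5.26 mm per year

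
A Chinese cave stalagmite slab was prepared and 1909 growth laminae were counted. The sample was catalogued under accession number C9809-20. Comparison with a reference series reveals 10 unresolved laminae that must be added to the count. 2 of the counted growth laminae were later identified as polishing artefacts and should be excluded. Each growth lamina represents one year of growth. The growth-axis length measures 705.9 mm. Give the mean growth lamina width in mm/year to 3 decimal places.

0.368 mm/year

Adjusted count: 1909 − 2 + 10 = 1917 growth laminae.
705.9 mm over 1917 years gives 705.9 / 1917 ≈ 0.368 mm/year.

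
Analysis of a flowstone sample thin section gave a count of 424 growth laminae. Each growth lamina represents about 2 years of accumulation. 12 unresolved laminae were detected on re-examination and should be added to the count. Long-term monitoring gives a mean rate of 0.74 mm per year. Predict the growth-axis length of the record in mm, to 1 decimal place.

645.3 mm

True growth lamina count = 424 + 12 = 436.
436 growth laminae at 2 years each span 436 × 2 = 872 years.
Length ≈ 0.74 × 872 = 645.3 mm.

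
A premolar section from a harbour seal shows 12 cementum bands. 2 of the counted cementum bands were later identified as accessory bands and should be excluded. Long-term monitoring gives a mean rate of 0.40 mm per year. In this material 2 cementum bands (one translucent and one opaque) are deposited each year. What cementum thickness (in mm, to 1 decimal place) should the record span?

2.0 mm

True cementum band count = 12 − 2 = 10.
With 2 cementum bands per year, 10 / 2 = 5 years.
Predicted length = 0.40 mm/year × 5 years = 2.0 mm.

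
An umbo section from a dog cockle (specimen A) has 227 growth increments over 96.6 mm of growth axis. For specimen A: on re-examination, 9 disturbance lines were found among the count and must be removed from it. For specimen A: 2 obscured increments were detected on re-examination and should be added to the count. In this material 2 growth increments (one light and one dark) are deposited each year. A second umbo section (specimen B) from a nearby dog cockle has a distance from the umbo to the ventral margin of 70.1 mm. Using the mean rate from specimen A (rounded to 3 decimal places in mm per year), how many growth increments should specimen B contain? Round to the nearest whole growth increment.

160 growth increments

Specimen A: after corrections the count is 227 − 9 + 2 = 220 growth increments.
Specimen A: 220 growth increments at 2 per year is 220 / 2 = 110 years.
A: Extension rate ≈ 96.6 / 110 = 0.878 mm/yr.
For B, 70.1 / 0.878 = 79.84 years; at 2 growth increments per year that is 79.84 × 2 ≈ 160 growth increments.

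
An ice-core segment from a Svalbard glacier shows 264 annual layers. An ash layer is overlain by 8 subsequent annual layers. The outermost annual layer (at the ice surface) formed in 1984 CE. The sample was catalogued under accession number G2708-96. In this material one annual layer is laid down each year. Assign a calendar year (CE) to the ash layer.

1976 CE

8 annual layers post-date the ash layer.
1984 − 8 = 1976 CE.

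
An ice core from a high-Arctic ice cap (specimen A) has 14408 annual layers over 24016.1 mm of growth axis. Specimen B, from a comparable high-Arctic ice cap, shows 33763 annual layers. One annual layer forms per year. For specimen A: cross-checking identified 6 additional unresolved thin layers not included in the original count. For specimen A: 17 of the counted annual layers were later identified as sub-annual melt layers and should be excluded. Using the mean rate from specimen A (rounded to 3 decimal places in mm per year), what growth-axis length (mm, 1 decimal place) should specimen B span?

Specimen A: true annual layer count = 14408 − 17 + 6 = 14397.
A: 24016.1 mm over 14397 years gives 24016.1 / 14397 ≈ 1.668 mm/year.
For B, 1.668 mm/year × 33763 years = 56316.7 mm.

56316.7 mm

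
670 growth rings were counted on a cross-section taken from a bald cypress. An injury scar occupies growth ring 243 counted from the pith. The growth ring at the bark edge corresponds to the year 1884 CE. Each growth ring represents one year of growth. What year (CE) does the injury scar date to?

1457 CE

Between growth ring 243 and the bark edge there are 670 − 243 = 427 growth rings.
1884 − 427 = 1457 CE.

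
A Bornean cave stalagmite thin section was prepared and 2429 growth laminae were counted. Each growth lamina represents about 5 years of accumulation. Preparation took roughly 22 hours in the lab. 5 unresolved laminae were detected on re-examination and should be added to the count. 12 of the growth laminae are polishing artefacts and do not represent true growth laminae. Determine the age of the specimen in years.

Correcting the raw count gives 2429 − 12 + 5 = 2422 true growth laminae.
Multiplying by 5 years per growth lamina: 2422 × 5 = 12110 years.

12110 years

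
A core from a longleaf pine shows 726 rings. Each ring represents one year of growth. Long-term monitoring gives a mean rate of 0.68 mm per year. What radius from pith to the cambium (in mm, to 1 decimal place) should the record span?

The record spans 726 years at 0.68 mm per year.
Predicted length = 0.68 mm/year × 726 years = 493.7 mm.

493.7 mm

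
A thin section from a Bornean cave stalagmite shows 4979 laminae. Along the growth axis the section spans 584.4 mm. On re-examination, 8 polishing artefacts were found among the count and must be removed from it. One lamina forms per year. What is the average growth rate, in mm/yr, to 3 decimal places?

0.118 mm/yr

After corrections the count is 4979 − 8 = 4971 laminae.
Mean rate = 584.4 mm / 4971 years ≈ 0.118 mm/yr.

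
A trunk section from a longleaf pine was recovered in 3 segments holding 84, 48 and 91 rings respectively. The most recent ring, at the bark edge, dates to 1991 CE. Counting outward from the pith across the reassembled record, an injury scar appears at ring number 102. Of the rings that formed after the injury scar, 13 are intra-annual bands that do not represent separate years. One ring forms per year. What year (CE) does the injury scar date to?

1883 CE

Total rings = 84 + 48 + 91 = 223.
Between ring 102 and the bark edge there are 223 − 102 = 121 rings.
Excluding 13 false rings: 121 − 13 = 108.
1991 − 108 = 1883 CE.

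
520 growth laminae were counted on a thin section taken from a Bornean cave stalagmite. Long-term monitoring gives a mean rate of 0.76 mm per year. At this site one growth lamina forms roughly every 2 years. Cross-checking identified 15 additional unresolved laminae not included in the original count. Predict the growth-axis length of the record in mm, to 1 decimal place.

True growth lamina count = 520 + 15 = 535.
At 2 years per growth lamina, 535 × 2 = 1070 years.
Predicted length = 0.76 mm/year × 1070 years = 813.2 mm.

813.2 mm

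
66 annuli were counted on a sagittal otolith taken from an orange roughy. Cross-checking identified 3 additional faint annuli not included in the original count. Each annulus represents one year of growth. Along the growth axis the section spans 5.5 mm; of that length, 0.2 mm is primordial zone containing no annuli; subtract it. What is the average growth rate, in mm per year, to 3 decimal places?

True annulus count = 66 + 3 = 69.
The growth record spans 5.5 − 0.2 = 5.3 mm.
5.3 mm over 69 years gives 5.3 / 69 ≈ 0.077 mm per year.

0.077 mm per year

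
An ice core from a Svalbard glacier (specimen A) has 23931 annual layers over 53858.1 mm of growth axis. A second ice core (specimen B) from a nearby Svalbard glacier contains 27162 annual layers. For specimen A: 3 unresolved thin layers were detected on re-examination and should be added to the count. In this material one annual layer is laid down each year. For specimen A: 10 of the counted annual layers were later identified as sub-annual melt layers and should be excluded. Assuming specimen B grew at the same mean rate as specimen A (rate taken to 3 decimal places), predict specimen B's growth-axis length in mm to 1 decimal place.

Specimen A: correcting the raw count gives 23931 − 10 + 3 = 23924 true annual layers.
A: Mean rate = 53858.1 mm / 23924 years ≈ 2.251 mm/yr.
For B, 2.251 mm/year × 27162 years = 61141.7 mm.

61141.7 mm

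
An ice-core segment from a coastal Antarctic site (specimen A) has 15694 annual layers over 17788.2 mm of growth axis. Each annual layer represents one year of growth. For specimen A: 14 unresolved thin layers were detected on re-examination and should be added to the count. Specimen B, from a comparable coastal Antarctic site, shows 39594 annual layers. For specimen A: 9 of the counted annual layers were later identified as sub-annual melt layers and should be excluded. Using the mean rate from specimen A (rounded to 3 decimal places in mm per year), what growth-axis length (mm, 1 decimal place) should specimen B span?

44860.0 mm

Specimen A: true annual layer count = 15694 − 9 + 14 = 15699.
A: Extension rate ≈ 17788.2 / 15699 = 1.133 mm per year.
Length of B = 1.133 × 39594 = 44860.0 mm.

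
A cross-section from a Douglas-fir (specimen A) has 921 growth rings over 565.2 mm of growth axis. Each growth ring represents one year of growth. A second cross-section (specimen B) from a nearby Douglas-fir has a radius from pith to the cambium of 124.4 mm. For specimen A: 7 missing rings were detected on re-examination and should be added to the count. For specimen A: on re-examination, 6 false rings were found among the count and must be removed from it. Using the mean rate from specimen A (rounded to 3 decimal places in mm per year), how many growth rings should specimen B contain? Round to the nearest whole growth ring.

203 growth rings

Specimen A: true growth ring count = 921 − 6 + 7 = 922.
A: Mean rate = 565.2 mm / 922 years ≈ 0.613 mm/yr.
Specimen B: 124.4 mm / 0.613 mm per year = 202.94 years ≈ 203 growth rings.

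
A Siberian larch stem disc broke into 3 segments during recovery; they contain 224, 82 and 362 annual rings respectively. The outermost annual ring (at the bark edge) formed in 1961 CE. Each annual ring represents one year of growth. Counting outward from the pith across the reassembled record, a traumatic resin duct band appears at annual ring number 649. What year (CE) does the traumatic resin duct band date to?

Total annual rings = 224 + 82 + 362 = 668.
Between annual ring 649 and the bark edge there are 668 − 649 = 19 annual rings.
Counting back 19 years from 1961 CE places the traumatic resin duct band in 1961 − 19 = 1942 CE.

1942 CE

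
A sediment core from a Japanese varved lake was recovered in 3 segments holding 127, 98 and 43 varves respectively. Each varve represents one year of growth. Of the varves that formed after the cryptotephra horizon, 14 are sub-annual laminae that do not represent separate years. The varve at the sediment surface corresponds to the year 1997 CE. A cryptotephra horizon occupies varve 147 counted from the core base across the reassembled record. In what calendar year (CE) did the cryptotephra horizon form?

1890 CE

Total varves = 127 + 98 + 43 = 268.
268 − 147 = 121 varves lie beyond the cryptotephra horizon toward the sediment surface.
Removing the 14 false varves leaves 121 − 14 = 107 true varves beyond the cryptotephra horizon.
Counting back 107 years from 1997 CE places the cryptotephra horizon in 1997 − 107 = 1890 CE.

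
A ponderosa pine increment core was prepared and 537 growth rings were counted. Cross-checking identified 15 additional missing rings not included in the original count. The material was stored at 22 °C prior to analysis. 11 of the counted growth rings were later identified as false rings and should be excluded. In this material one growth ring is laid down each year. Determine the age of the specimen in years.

541 years

True growth ring count = 537 − 11 + 15 = 541.
With a one-to-one growth ring periodicity this is 541 years.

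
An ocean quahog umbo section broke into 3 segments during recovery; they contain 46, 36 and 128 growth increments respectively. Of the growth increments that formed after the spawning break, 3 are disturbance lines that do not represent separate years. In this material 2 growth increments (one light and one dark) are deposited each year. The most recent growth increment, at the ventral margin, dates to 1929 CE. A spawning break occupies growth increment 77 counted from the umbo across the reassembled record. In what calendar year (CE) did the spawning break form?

1864 CE

Total growth increments = 46 + 36 + 128 = 210.
The spawning break sits at growth increment 77 from the umbo, so 210 − 77 = 133 growth increments formed after it.
133 − 3 false = 130 true growth increments after the spawning break.
With 2 growth increments per year, 130 / 2 = 65 years.
1929 − 65 = 1864 CE.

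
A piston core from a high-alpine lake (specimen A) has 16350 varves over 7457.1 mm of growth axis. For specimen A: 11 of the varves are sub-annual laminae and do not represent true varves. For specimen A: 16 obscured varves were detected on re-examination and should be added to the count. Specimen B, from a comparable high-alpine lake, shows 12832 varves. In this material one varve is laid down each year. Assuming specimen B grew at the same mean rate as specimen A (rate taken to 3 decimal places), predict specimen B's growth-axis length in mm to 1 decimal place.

5851.4 mm

Specimen A: adjusted count: 16350 − 11 + 16 = 16355 varves.
A: Mean rate = 7457.1 mm / 16355 years ≈ 0.456 mm/yr.
Length of B = 0.456 × 12832 = 5851.4 mm.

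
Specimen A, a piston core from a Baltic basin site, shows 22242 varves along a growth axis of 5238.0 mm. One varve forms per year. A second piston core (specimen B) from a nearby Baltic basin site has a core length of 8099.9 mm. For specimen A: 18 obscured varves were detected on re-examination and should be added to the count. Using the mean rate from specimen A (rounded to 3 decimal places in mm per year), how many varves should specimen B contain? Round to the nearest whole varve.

34468 varves

Specimen A: correcting the raw count gives 22242 + 18 = 22260 true varves.
A: Mean rate = 5238.0 mm / 22260 years ≈ 0.235 mm per year.
For B, 8099.9 / 0.235 = 34467.66 years ≈ 34468 varves.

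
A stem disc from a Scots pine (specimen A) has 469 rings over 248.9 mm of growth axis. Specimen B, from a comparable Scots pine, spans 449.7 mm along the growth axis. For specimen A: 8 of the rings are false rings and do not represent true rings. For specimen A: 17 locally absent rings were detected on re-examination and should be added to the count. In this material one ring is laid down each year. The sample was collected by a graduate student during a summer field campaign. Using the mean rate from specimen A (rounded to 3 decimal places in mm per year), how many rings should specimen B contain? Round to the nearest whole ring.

863 rings

Specimen A: after corrections the count is 469 − 8 + 17 = 478 rings.
A: 248.9 mm over 478 years gives 248.9 / 478 ≈ 0.521 mm per year.
For B, 449.7 / 0.521 = 863.15 years ≈ 863 rings.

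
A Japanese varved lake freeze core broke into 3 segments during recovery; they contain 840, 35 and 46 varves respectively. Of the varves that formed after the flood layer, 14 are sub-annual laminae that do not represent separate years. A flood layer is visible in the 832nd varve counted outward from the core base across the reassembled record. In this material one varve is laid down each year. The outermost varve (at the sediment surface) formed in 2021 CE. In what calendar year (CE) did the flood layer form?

Total varves = 840 + 35 + 46 = 921.
Between varve 832 and the sediment surface there are 921 − 832 = 89 varves.
Excluding 14 false varves: 89 − 14 = 75.
The varve at the sediment surface is 2021 CE, so the flood layer dates to 2021 − 75 = 1946 CE.

1946 CE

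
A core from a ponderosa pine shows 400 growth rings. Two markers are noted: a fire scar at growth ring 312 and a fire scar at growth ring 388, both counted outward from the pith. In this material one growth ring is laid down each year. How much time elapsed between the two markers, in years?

Separation: 388 − 312 = 76 growth rings.
That is 76 years at one growth ring per year.

76 yr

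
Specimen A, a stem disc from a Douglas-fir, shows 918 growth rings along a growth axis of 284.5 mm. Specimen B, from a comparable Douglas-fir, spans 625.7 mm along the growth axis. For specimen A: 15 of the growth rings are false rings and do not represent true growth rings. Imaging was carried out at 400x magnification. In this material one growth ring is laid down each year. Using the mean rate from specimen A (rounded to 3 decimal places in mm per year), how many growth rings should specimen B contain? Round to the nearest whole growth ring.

Specimen A: adjusted count: 918 − 15 = 903 growth rings.
A: Mean rate = 284.5 mm / 903 years ≈ 0.315 mm/year.
B spans 625.7 / 0.315 = 1986.35 years ≈ 1986 growth rings.

1986 growth rings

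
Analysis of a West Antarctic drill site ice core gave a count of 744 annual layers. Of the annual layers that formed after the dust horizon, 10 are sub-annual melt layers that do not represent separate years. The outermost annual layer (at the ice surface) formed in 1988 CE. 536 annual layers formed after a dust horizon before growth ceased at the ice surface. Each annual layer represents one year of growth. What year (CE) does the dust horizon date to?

536 annual layers post-date the dust horizon.
536 − 10 false = 526 true annual layers after the dust horizon.
1988 − 526 = 1462 CE.

1462 CE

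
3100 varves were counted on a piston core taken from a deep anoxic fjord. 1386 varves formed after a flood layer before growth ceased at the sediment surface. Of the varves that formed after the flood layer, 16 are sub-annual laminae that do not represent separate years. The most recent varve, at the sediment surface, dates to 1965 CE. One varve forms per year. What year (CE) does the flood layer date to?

1386 varves formed after the flood layer.
Excluding 16 false varves: 1386 − 16 = 1370.
1965 − 1370 = 595 CE.

595 CE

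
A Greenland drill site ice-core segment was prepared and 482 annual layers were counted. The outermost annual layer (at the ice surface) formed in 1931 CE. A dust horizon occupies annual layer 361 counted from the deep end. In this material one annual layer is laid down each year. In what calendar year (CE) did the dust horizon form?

1810 CE

Between annual layer 361 and the ice surface there are 482 − 361 = 121 annual layers.
1931 − 121 = 1810 CE.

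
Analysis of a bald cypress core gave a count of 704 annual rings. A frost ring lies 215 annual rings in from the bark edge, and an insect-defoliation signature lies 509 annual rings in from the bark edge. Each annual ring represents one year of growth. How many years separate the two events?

294 years

509 − 215 = 294 annual rings lie between the two events.
At one annual ring per year, 294 years elapsed between them.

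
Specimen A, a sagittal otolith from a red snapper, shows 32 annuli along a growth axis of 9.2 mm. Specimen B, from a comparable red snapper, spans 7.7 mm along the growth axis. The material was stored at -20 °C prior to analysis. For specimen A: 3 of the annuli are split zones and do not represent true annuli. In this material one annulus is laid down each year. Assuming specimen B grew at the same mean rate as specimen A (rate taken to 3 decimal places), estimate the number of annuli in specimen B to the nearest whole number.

24 annuli

Specimen A: true annulus count = 32 − 3 = 29.
A: Extension rate ≈ 9.2 / 29 = 0.317 mm/year.
For B, 7.7 / 0.317 = 24.29 years ≈ 24 annuli.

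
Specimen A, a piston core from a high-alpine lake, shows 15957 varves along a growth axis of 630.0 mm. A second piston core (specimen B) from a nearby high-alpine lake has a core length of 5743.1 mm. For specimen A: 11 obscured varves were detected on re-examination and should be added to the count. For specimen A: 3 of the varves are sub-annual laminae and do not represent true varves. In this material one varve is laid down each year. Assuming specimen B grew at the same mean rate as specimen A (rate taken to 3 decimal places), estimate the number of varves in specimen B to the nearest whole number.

Specimen A: true varve count = 15957 − 3 + 11 = 15965.
A: Mean rate = 630.0 mm / 15965 years ≈ 0.039 mm/yr.
B spans 5743.1 / 0.039 = 147258.97 years ≈ 147259 varves.

147259 varves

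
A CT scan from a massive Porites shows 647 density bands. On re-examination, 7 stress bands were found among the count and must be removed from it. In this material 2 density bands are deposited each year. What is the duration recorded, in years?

320 years

Adjusted count: 647 − 7 = 640 density bands.
Dividing by 2 density bands per year: 640 / 2 = 320 years.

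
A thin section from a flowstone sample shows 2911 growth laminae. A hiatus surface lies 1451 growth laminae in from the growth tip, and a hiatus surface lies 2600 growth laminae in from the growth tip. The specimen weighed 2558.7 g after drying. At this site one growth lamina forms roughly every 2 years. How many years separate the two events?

2298 years

2600 − 1451 = 1149 growth laminae lie between the two events.
Multiplying by 2 years per growth lamina: 1149 × 2 = 2298 years.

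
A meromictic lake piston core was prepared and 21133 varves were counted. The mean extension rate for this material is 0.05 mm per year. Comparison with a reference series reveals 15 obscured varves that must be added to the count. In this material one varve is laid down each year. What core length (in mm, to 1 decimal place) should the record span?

1057.4 mm

Correcting the raw count gives 21133 + 15 = 21148 true varves.
21148 years at 0.05 mm/year gives 0.05 × 21148 = 1057.4 mm.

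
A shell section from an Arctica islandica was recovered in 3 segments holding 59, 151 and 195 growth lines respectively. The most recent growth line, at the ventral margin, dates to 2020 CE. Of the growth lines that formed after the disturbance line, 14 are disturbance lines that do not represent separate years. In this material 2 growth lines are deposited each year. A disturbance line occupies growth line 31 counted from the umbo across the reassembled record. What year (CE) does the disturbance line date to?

1840 CE

Total growth lines = 59 + 151 + 195 = 405.
405 − 31 = 374 growth lines lie beyond the disturbance line toward the ventral margin.
Excluding 14 false growth lines: 374 − 14 = 360.
360 growth lines at 2 per year is 360 / 2 = 180 years.
The growth line at the ventral margin is 2020 CE, so the disturbance line dates to 2020 − 180 = 1840 CE.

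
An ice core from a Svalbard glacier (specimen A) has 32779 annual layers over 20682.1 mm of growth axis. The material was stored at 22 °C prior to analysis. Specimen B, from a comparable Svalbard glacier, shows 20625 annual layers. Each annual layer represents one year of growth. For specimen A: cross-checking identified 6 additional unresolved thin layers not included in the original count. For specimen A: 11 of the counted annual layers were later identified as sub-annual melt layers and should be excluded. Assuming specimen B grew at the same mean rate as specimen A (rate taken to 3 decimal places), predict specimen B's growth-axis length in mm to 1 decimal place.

13014.4 mm

Specimen A: correcting the raw count gives 32779 − 11 + 6 = 32774 true annual layers.
A: Mean rate = 20682.1 mm / 32774 years ≈ 0.631 mm per year.
B's length ≈ 0.631 × 20625 = 13014.4 mm.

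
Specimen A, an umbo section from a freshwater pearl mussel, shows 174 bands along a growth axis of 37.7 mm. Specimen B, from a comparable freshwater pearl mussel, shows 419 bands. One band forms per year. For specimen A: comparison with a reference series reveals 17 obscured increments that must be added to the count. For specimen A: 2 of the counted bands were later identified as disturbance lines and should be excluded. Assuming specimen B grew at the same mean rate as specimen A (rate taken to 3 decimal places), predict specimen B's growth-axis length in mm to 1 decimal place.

83.4 mm

Specimen A: correcting the raw count gives 174 − 2 + 17 = 189 true bands.
A: Extension rate ≈ 37.7 / 189 = 0.199 mm per year.
For B, 0.199 mm/year × 419 years = 83.4 mm.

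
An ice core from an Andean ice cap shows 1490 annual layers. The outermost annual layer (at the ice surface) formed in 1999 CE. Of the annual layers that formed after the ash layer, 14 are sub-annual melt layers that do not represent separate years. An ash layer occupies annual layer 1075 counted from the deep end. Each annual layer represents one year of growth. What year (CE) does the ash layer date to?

1490 − 1075 = 415 annual layers lie beyond the ash layer toward the ice surface.
Removing the 14 false annual layers leaves 415 − 14 = 401 true annual layers beyond the ash layer.
The annual layer at the ice surface is 1999 CE, so the ash layer dates to 1999 − 401 = 1598 CE.

1598 CE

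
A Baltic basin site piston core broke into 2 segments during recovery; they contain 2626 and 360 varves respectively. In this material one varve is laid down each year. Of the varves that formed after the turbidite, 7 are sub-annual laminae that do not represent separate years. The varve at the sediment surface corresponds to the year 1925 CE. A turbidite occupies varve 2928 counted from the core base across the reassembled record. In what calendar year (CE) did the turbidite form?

Total varves = 2626 + 360 = 2986.
Between varve 2928 and the sediment surface there are 2986 − 2928 = 58 varves.
58 − 7 false = 51 true varves after the turbidite.
Counting back 51 years from 1925 CE places the turbidite in 1925 − 51 = 1874 CE.

1874 CE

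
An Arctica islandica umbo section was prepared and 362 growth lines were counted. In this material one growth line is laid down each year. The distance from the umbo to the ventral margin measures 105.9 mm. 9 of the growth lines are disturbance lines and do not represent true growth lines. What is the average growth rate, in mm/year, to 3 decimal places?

0.300 mm/year

True growth line count = 362 − 9 = 353.
105.9 mm over 353 years gives 105.9 / 353 ≈ 0.300 mm/year.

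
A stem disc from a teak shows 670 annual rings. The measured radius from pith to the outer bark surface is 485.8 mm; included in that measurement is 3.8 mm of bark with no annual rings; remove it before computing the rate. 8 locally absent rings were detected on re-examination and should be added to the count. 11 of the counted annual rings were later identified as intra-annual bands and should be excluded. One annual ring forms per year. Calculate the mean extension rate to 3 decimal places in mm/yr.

0.723 mm/yr

True annual ring count = 670 − 11 + 8 = 667.
Net length = 485.8 − 3.8 = 482.0 mm.
Extension rate ≈ 482.0 / 667 = 0.723 mm/yr.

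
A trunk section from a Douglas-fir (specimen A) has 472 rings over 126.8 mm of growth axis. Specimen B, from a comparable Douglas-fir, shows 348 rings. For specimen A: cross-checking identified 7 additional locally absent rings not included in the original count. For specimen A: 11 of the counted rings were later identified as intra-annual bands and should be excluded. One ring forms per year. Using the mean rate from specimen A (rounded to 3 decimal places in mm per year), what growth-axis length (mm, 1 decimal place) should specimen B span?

94.3 mm

Specimen A: after corrections the count is 472 − 11 + 7 = 468 rings.
A: Mean rate = 126.8 mm / 468 years ≈ 0.271 mm/yr.
For B, 0.271 mm/year × 348 years = 94.3 mm.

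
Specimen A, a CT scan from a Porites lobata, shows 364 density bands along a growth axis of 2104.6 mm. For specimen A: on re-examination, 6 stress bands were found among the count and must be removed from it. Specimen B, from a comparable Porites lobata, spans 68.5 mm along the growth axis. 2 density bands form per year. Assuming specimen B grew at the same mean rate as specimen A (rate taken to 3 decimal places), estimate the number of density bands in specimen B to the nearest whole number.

12 density bands

Specimen A: true density band count = 364 − 6 = 358.
Specimen A: with 2 density bands per year, 358 / 2 = 179 years.
A: 2104.6 mm over 179 years gives 2104.6 / 179 ≈ 11.758 mm/yr.
Specimen B: 68.5 mm / 11.758 mm per year = 5.83 years; at 2 density bands per year that is 5.83 × 2 ≈ 12 density bands.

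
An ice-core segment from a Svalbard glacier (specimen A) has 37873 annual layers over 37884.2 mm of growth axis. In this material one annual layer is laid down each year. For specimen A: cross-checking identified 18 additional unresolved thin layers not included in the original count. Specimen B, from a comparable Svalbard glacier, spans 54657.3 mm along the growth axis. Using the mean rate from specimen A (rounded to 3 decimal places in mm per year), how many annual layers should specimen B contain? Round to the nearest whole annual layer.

54657 annual layers

Specimen A: correcting the raw count gives 37873 + 18 = 37891 true annual layers.
A: 37884.2 mm over 37891 years gives 37884.2 / 37891 ≈ 1.000 mm per year.
Specimen B: 54657.3 mm / 1.000 mm per year = 54657.30 years ≈ 54657 annual layers.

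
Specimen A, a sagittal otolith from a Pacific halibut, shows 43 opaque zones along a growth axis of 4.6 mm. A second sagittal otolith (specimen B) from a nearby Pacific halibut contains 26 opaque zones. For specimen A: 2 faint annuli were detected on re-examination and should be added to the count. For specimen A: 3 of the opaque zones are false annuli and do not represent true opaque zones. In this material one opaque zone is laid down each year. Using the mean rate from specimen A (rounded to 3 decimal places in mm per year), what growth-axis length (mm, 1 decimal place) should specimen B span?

Specimen A: adjusted count: 43 − 3 + 2 = 42 opaque zones.
A: 4.6 mm over 42 years gives 4.6 / 42 ≈ 0.110 mm/year.
B's length ≈ 0.110 × 26 = 2.9 mm.

2.9 mm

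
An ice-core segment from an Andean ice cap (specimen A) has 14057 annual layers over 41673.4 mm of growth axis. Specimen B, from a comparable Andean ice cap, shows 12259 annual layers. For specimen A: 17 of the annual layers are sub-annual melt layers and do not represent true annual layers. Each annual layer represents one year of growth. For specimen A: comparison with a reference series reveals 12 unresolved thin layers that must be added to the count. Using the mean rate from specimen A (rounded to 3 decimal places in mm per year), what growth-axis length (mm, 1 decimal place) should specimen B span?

36360.2 mm

Specimen A: true annual layer count = 14057 − 17 + 12 = 14052.
A: 41673.4 mm over 14052 years gives 41673.4 / 14052 ≈ 2.966 mm/year.
B's length ≈ 2.966 × 12259 = 36360.2 mm.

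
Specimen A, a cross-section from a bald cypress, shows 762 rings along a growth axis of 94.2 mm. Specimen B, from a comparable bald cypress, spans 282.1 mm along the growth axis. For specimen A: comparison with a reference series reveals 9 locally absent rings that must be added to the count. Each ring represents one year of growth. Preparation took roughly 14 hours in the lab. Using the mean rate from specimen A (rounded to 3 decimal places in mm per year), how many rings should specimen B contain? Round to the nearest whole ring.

Specimen A: correcting the raw count gives 762 + 9 = 771 true rings.
A: 94.2 mm over 771 years gives 94.2 / 771 ≈ 0.122 mm/yr.
For B, 282.1 / 0.122 = 2312.30 years ≈ 2312 rings.

2312 rings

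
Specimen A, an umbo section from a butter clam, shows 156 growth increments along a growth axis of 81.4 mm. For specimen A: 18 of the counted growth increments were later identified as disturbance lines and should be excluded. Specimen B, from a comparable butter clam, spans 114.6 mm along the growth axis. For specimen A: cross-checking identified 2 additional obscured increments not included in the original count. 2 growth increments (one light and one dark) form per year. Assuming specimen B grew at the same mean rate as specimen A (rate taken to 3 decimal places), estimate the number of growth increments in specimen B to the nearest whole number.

Specimen A: correcting the raw count gives 156 − 18 + 2 = 140 true growth increments.
Specimen A: dividing by 2 growth increments per year: 140 / 2 = 70 years.
A: Mean rate = 81.4 mm / 70 years ≈ 1.163 mm/yr.
Specimen B: 114.6 mm / 1.163 mm per year = 98.54 years; at 2 growth increments per year that is 98.54 × 2 ≈ 197 growth increments.

197 growth increments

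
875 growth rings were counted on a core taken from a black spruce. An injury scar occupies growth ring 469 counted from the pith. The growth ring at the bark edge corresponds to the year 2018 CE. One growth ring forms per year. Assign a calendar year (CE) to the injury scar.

1612 CE

875 − 469 = 406 growth rings lie beyond the injury scar toward the bark edge.
2018 − 406 = 1612 CE.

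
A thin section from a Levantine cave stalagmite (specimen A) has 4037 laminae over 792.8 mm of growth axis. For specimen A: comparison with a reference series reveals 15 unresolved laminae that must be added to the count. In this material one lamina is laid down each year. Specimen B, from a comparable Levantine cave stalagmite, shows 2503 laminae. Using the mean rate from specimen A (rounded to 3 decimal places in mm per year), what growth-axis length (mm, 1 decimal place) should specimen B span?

490.6 mm

Specimen A: adjusted count: 4037 + 15 = 4052 laminae.
A: Extension rate ≈ 792.8 / 4052 = 0.196 mm per year.
Length of B = 0.196 × 2503 = 490.6 mm.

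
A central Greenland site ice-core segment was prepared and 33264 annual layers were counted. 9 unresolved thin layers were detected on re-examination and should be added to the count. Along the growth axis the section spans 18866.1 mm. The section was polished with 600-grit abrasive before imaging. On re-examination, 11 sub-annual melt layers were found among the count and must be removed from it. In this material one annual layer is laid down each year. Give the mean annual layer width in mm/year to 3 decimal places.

Adjusted count: 33264 − 11 + 9 = 33262 annual layers.
18866.1 mm over 33262 years gives 18866.1 / 33262 ≈ 0.567 mm/year.

0.567 mm/year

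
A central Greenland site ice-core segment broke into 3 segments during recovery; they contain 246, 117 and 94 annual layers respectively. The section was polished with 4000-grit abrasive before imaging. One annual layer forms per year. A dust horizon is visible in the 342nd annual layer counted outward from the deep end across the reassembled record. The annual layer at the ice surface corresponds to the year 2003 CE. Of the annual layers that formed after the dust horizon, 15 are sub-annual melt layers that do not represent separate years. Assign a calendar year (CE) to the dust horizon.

Total annual layers = 246 + 117 + 94 = 457.
Between annual layer 342 and the ice surface there are 457 − 342 = 115 annual layers.
Excluding 15 false annual layers: 115 − 15 = 100.
The annual layer at the ice surface is 2003 CE, so the dust horizon dates to 2003 − 100 = 1903 CE.

1903 CE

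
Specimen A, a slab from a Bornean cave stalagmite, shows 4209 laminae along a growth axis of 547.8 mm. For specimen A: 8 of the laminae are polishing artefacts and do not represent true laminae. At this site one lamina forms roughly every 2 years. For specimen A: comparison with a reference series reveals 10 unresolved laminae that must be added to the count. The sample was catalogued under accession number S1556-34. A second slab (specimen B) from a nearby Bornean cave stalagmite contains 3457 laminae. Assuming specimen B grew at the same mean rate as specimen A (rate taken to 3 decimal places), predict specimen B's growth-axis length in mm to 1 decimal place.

449.4 mm

Specimen A: adjusted count: 4209 − 8 + 10 = 4211 laminae.
Specimen A: at 2 years per lamina, 4211 × 2 = 8422 years.
A: 547.8 mm over 8422 years gives 547.8 / 8422 ≈ 0.065 mm/year.
Specimen B: 3457 laminae at 2 years each span 3457 × 2 = 6914 years. Length of B = 0.065 × 6914 = 449.4 mm.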